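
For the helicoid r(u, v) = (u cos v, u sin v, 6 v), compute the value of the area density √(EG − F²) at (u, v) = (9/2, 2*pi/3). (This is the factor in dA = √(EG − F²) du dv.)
√(EG − F²)|_{(9/2, 2*pi/3)} = 15/2

E = 1, F = 0, G = u^2 + 36, so EG − F² = u^2 + 36. Taking the positive square root: √(EG − F²) = sqrt(u^2 + 36). At (u, v) = (9/2, 2*pi/3): 15/2.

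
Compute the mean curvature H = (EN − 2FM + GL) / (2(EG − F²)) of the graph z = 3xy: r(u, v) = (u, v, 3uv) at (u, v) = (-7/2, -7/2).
H = -1323*sqrt(886)/392498

With E = 9*v^2 + 1, F = 9*u*v, G = 9*u^2 + 1, L = 0, M = 3/sqrt(9*u^2 + 9*v^2 + 1), N = 0, assemble
  H = (EN − 2FM + GL) / (2(EG − F²)) = -27*u*v/(9*u^2 + 9*v^2 + 1)^(3/2).
At (u, v) = (-7/2, -7/2): H = -1323*sqrt(886)/392498.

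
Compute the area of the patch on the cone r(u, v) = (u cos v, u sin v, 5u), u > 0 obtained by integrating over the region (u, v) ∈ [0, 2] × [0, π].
Area = 2*sqrt(26)*pi

Area = ∫∫ √(EG − F²) du dv with √(EG − F²) = sqrt(26)*Abs(u). Integrating over [0, 2] × [0, π] gives 2*sqrt(26)*pi.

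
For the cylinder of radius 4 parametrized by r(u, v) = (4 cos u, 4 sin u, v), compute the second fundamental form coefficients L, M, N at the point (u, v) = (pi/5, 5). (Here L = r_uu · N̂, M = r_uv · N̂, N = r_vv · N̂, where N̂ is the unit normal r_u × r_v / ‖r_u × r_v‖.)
L = -4;  M = 0;  N = 0

Compute the unit normal N̂(u, v) = (cos(u), sin(u), 0), and the second partials r_uu, r_uv, r_vv. Take dot products:
  L(u, v) = r_uu · N̂ = -4,
  M(u, v) = r_uv · N̂ = 0,
  N(u, v) = r_vv · N̂ = 0.
Evaluating at (u, v) = (pi/5, 5):
  L = -4, M = 0, N = 0.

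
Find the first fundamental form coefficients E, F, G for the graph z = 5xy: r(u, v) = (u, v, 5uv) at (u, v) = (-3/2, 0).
E = 1;  F = 0;  G = 229/4

Partials: r_u = (1, 0, 5*v), r_v = (0, 1, 5*u). As functions of (u, v):
  E = r_u · r_u = 25*v^2 + 1,
  F = r_u · r_v = 25*u*v,
  G = r_v · r_v = 25*u^2 + 1.
Evaluating at (u, v) = (-3/2, 0): E = 1, F = 0, G = 229/4.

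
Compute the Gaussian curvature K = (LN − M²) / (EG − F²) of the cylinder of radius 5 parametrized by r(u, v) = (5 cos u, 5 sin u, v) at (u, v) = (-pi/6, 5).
K = 0

Coefficients of the first fundamental form: E = 25, F = 0, G = 1.
Coefficients of the second fundamental form: L = -5, M = 0, N = 0.
Assemble K = (LN − M²)/(EG − F²) = 0. At (u, v) = (-pi/6, 5): K = 0.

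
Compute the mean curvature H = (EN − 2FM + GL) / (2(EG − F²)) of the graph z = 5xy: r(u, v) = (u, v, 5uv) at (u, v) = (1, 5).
H = -625*sqrt(651)/423801

With E = 25*v^2 + 1, F = 25*u*v, G = 25*u^2 + 1, L = 0, M = 5/sqrt(25*u^2 + 25*v^2 + 1), N = 0, assemble
  H = (EN − 2FM + GL) / (2(EG − F²)) = -125*u*v/(25*u^2 + 25*v^2 + 1)^(3/2).
At (u, v) = (1, 5): H = -625*sqrt(651)/423801.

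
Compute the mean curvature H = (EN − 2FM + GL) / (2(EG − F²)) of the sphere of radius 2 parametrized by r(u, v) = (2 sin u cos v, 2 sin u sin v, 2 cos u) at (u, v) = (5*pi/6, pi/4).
H = -1/2

With E = 4, F = 0, G = 4*sin(u)^2, L = -2*sin(u)/Abs(sin(u)), M = 0, N = -2*sin(u)^3/Abs(sin(u)), assemble
  H = (EN − 2FM + GL) / (2(EG − F²)) = -sin(u)/(2*Abs(sin(u))).
At (u, v) = (5*pi/6, pi/4): H = -1/2.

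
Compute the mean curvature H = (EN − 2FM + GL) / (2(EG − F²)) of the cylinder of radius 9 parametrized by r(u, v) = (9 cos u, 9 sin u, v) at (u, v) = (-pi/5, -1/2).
H = -1/18

With E = 81, F = 0, G = 1, L = -9, M = 0, N = 0, assemble
  H = (EN − 2FM + GL) / (2(EG − F²)) = -1/18.
At (u, v) = (-pi/5, -1/2): H = -1/18.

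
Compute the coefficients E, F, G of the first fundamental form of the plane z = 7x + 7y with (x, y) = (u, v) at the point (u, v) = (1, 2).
E = 50;  F = 49;  G = 50

Partials: r_u = (1, 0, 7), r_v = (0, 1, 7). As functions of (u, v):
  E = r_u · r_u = 50,
  F = r_u · r_v = 49,
  G = r_v · r_v = 50.
Evaluating at (u, v) = (1, 2): E = 50, F = 49, G = 50.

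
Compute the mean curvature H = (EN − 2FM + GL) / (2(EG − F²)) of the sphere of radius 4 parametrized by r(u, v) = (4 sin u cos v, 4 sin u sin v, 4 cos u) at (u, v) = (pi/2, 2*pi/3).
H = -1/4

With E = 16, F = 0, G = 16*sin(u)^2, L = -4*sin(u)/Abs(sin(u)), M = 0, N = -4*sin(u)^3/Abs(sin(u)), assemble
  H = (EN − 2FM + GL) / (2(EG − F²)) = -sin(u)/(4*Abs(sin(u))).
At (u, v) = (pi/2, 2*pi/3): H = -1/4.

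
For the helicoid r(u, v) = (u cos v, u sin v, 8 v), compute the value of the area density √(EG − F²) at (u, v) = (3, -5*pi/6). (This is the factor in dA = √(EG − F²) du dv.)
√(EG − F²)|_{(3, -5*pi/6)} = sqrt(73)

E = 1, F = 0, G = u^2 + 64, so EG − F² = u^2 + 64. Taking the positive square root: √(EG − F²) = sqrt(u^2 + 64). At (u, v) = (3, -5*pi/6): sqrt(73).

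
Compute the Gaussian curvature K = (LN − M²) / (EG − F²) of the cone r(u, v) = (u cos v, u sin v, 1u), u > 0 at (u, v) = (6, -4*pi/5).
K = 0

Coefficients of the first fundamental form: E = 2, F = 0, G = u^2.
Coefficients of the second fundamental form: L = 0, M = 0, N = sqrt(2)*u^2/(2*Abs(u)).
Assemble K = (LN − M²)/(EG − F²) = 0. At (u, v) = (6, -4*pi/5): K = 0.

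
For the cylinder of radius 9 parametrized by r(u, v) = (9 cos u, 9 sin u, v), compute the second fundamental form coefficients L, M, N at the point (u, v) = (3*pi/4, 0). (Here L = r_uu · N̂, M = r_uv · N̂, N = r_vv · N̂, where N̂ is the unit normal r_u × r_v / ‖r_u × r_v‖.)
L = -9;  M = 0;  N = 0

Compute the unit normal N̂(u, v) = (cos(u), sin(u), 0), and the second partials r_uu, r_uv, r_vv. Take dot products:
  L(u, v) = r_uu · N̂ = -9,
  M(u, v) = r_uv · N̂ = 0,
  N(u, v) = r_vv · N̂ = 0.
Evaluating at (u, v) = (3*pi/4, 0):
  L = -9, M = 0, N = 0.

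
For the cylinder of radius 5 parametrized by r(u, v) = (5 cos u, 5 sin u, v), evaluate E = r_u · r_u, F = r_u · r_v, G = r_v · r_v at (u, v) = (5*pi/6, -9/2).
E = 25;  F = 0;  G = 1

Partials: r_u = (-5*sin(u), 5*cos(u), 0), r_v = (0, 0, 1). As functions of (u, v):
  E = r_u · r_u = 25,
  F = r_u · r_v = 0,
  G = r_v · r_v = 1.
Evaluating at (u, v) = (5*pi/6, -9/2): E = 25, F = 0, G = 1.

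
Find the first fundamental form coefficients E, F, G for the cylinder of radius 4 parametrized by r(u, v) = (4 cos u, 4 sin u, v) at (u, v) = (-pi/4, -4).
E = 16;  F = 0;  G = 1

Partials: r_u = (-4*sin(u), 4*cos(u), 0), r_v = (0, 0, 1). As functions of (u, v):
  E = r_u · r_u = 16,
  F = r_u · r_v = 0,
  G = r_v · r_v = 1.
Evaluating at (u, v) = (-pi/4, -4): E = 16, F = 0, G = 1.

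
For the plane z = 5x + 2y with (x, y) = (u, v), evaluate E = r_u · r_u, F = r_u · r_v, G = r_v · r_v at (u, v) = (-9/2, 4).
E = 26;  F = 10;  G = 5

Partials: r_u = (1, 0, 5), r_v = (0, 1, 2). As functions of (u, v):
  E = r_u · r_u = 26,
  F = r_u · r_v = 10,
  G = r_v · r_v = 5.
Evaluating at (u, v) = (-9/2, 4): E = 26, F = 10, G = 5.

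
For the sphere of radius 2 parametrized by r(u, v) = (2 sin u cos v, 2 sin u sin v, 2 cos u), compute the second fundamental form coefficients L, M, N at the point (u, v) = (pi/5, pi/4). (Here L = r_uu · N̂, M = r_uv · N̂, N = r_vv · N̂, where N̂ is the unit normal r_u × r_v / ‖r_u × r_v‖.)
L = -2;  M = 0;  N = -5/4 + sqrt(5)/4

Compute the unit normal N̂(u, v) = (sin(u)^2*cos(v)/Abs(sin(u)), sin(u)^2*sin(v)/Abs(sin(u)), sin(2*u)/(2*Abs(sin(u)))), and the second partials r_uu, r_uv, r_vv. Take dot products:
  L(u, v) = r_uu · N̂ = -2*sin(u)/Abs(sin(u)),
  M(u, v) = r_uv · N̂ = 0,
  N(u, v) = r_vv · N̂ = -2*sin(u)^3/Abs(sin(u)).
Evaluating at (u, v) = (pi/5, pi/4):
  L = -2, M = 0, N = -5/4 + sqrt(5)/4.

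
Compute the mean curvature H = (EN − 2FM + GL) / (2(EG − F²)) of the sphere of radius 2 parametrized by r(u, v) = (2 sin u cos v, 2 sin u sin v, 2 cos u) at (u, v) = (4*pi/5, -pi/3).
H = -1/2

With E = 4, F = 0, G = 4*sin(u)^2, L = -2*sin(u)/Abs(sin(u)), M = 0, N = -2*sin(u)^3/Abs(sin(u)), assemble
  H = (EN − 2FM + GL) / (2(EG − F²)) = -sin(u)/(2*Abs(sin(u))).
At (u, v) = (4*pi/5, -pi/3): H = -1/2.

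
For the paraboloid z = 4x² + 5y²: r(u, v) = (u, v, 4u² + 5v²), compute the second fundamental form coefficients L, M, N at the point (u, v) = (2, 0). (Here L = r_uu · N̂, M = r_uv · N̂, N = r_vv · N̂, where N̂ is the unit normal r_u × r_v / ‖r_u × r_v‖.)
L = 8*sqrt(257)/257;  M = 0;  N = 10*sqrt(257)/257

Compute the unit normal N̂(u, v) = (-8*u/sqrt(64*u^2 + 100*v^2 + 1), -10*v/sqrt(64*u^2 + 100*v^2 + 1), 1/sqrt(64*u^2 + 100*v^2 + 1)), and the second partials r_uu, r_uv, r_vv. Take dot products:
  L(u, v) = r_uu · N̂ = 8/sqrt(64*u^2 + 100*v^2 + 1),
  M(u, v) = r_uv · N̂ = 0,
  N(u, v) = r_vv · N̂ = 10/sqrt(64*u^2 + 100*v^2 + 1).
Evaluating at (u, v) = (2, 0):
  L = 8*sqrt(257)/257, M = 0, N = 10*sqrt(257)/257.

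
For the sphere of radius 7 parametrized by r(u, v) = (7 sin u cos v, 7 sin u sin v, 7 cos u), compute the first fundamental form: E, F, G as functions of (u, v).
E = 49;  F = 0;  G = 49*sin(u)^2

Compute partials: r_u = (7*cos(u)*cos(v), 7*sin(v)*cos(u), -7*sin(u)), r_v = (-7*sin(u)*sin(v), 7*sin(u)*cos(v), 0). Then
  E = r_u · r_u = 49,
  F = r_u · r_v = 0,
  G = r_v · r_v = 49*sin(u)^2.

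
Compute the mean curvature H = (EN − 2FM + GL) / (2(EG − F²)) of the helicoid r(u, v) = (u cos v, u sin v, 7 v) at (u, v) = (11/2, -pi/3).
H = 0

With E = 1, F = 0, G = u^2 + 49, L = 0, M = -7/sqrt(u^2 + 49), N = 0, assemble
  H = (EN − 2FM + GL) / (2(EG − F²)) = 0.
At (u, v) = (11/2, -pi/3): H = 0.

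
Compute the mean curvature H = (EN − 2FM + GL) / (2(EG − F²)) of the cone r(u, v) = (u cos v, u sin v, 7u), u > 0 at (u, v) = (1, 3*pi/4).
H = 7*sqrt(2)/20

With E = 50, F = 0, G = u^2, L = 0, M = 0, N = 7*sqrt(2)*u^2/(10*Abs(u)), assemble
  H = (EN − 2FM + GL) / (2(EG − F²)) = 7*sqrt(2)/(20*Abs(u)).
At (u, v) = (1, 3*pi/4): H = 7*sqrt(2)/20.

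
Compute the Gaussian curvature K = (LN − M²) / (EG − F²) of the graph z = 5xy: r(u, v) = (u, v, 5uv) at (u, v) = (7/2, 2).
K = -400/2653641

Coefficients of the first fundamental form: E = 25*v^2 + 1, F = 25*u*v, G = 25*u^2 + 1.
Coefficients of the second fundamental form: L = 0, M = 5/sqrt(25*u^2 + 25*v^2 + 1), N = 0.
Assemble K = (LN − M²)/(EG − F²) = -25/(625*u^4 + 1250*u^2*v^2 + 50*u^2 + 625*v^4 + 50*v^2 + 1). At (u, v) = (7/2, 2): K = -400/2653641.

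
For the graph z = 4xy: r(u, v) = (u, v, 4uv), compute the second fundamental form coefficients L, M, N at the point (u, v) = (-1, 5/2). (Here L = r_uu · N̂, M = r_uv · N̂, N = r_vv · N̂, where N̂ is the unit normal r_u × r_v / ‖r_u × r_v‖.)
L = 0;  M = 4*sqrt(13)/39;  N = 0

Compute the unit normal N̂(u, v) = (-4*v/sqrt(16*u^2 + 16*v^2 + 1), -4*u/sqrt(16*u^2 + 16*v^2 + 1), 1/sqrt(16*u^2 + 16*v^2 + 1)), and the second partials r_uu, r_uv, r_vv. Take dot products:
  L(u, v) = r_uu · N̂ = 0,
  M(u, v) = r_uv · N̂ = 4/sqrt(16*u^2 + 16*v^2 + 1),
  N(u, v) = r_vv · N̂ = 0.
Evaluating at (u, v) = (-1, 5/2):
  L = 0, M = 4*sqrt(13)/39, N = 0.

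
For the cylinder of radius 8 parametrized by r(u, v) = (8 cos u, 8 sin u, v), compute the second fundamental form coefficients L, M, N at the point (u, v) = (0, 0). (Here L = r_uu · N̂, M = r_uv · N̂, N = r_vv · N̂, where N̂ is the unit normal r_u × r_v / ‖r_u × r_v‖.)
L = -8;  M = 0;  N = 0

Compute the unit normal N̂(u, v) = (cos(u), sin(u), 0), and the second partials r_uu, r_uv, r_vv. Take dot products:
  L(u, v) = r_uu · N̂ = -8,
  M(u, v) = r_uv · N̂ = 0,
  N(u, v) = r_vv · N̂ = 0.
Evaluating at (u, v) = (0, 0):
  L = -8, M = 0, N = 0.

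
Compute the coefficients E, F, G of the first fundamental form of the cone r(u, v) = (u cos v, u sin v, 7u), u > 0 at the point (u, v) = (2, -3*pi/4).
E = 50;  F = 0;  G = 4

Partials: r_u = (cos(v), sin(v), 7), r_v = (-u*sin(v), u*cos(v), 0). As functions of (u, v):
  E = r_u · r_u = 50,
  F = r_u · r_v = 0,
  G = r_v · r_v = u^2.
Evaluating at (u, v) = (2, -3*pi/4): E = 50, F = 0, G = 4.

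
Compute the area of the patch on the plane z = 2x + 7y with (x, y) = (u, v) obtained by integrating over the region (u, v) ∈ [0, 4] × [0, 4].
Area = 48*sqrt(6)

Area = ∫∫ √(EG − F²) du dv with √(EG − F²) = 3*sqrt(6). Integrating over [0, 4] × [0, 4] gives 48*sqrt(6).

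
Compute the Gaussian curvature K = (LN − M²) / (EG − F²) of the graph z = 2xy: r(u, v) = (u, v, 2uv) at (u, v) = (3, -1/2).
K = -1/361

Coefficients of the first fundamental form: E = 4*v^2 + 1, F = 4*u*v, G = 4*u^2 + 1.
Coefficients of the second fundamental form: L = 0, M = 2/sqrt(4*u^2 + 4*v^2 + 1), N = 0.
Assemble K = (LN − M²)/(EG − F²) = -4/(16*u^4 + 32*u^2*v^2 + 8*u^2 + 16*v^4 + 8*v^2 + 1). At (u, v) = (3, -1/2): K = -1/361.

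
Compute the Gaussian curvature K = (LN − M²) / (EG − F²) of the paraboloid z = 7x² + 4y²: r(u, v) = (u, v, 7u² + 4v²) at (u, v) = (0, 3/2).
K = 112/21025

Coefficients of the first fundamental form: E = 196*u^2 + 1, F = 112*u*v, G = 64*v^2 + 1.
Coefficients of the second fundamental form: L = 14/sqrt(196*u^2 + 64*v^2 + 1), M = 0, N = 8/sqrt(196*u^2 + 64*v^2 + 1).
Assemble K = (LN − M²)/(EG − F²) = 112/(38416*u^4 + 25088*u^2*v^2 + 392*u^2 + 4096*v^4 + 128*v^2 + 1). At (u, v) = (0, 3/2): K = 112/21025.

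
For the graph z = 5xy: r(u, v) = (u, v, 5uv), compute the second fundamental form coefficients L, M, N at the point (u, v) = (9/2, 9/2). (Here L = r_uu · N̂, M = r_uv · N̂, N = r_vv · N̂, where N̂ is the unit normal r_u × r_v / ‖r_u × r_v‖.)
L = 0;  M = 5*sqrt(4054)/2027;  N = 0

Compute the unit normal N̂(u, v) = (-5*v/sqrt(25*u^2 + 25*v^2 + 1), -5*u/sqrt(25*u^2 + 25*v^2 + 1), 1/sqrt(25*u^2 + 25*v^2 + 1)), and the second partials r_uu, r_uv, r_vv. Take dot products:
  L(u, v) = r_uu · N̂ = 0,
  M(u, v) = r_uv · N̂ = 5/sqrt(25*u^2 + 25*v^2 + 1),
  N(u, v) = r_vv · N̂ = 0.
Evaluating at (u, v) = (9/2, 9/2):
  L = 0, M = 5*sqrt(4054)/2027, N = 0.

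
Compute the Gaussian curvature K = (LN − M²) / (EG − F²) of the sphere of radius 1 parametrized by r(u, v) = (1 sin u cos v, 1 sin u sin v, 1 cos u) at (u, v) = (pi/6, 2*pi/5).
K = 1

Coefficients of the first fundamental form: E = 1, F = 0, G = sin(u)^2.
Coefficients of the second fundamental form: L = -sin(u)/Abs(sin(u)), M = 0, N = -sin(u)^3/Abs(sin(u)).
Assemble K = (LN − M²)/(EG − F²) = 1. At (u, v) = (pi/6, 2*pi/5): K = 1.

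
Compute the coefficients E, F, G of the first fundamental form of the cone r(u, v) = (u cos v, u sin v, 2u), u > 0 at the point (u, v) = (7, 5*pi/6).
E = 5;  F = 0;  G = 49

Partials: r_u = (cos(v), sin(v), 2), r_v = (-u*sin(v), u*cos(v), 0). As functions of (u, v):
  E = r_u · r_u = 5,
  F = r_u · r_v = 0,
  G = r_v · r_v = u^2.
Evaluating at (u, v) = (7, 5*pi/6): E = 5, F = 0, G = 49.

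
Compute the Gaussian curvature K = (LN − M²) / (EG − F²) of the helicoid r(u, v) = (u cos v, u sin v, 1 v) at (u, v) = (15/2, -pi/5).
K = -16/52441

Coefficients of the first fundamental form: E = 1, F = 0, G = u^2 + 1.
Coefficients of the second fundamental form: L = 0, M = -1/sqrt(u^2 + 1), N = 0.
Assemble K = (LN − M²)/(EG − F²) = -1/(u^2 + 1)^2. At (u, v) = (15/2, -pi/5): K = -16/52441.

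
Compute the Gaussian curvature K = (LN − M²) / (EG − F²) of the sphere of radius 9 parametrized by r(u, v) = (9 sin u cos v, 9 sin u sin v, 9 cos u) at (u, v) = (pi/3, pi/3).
K = 1/81

Coefficients of the first fundamental form: E = 81, F = 0, G = 81*sin(u)^2.
Coefficients of the second fundamental form: L = -9*sin(u)/Abs(sin(u)), M = 0, N = -9*sin(u)^3/Abs(sin(u)).
Assemble K = (LN − M²)/(EG − F²) = 1/81. At (u, v) = (pi/3, pi/3): K = 1/81.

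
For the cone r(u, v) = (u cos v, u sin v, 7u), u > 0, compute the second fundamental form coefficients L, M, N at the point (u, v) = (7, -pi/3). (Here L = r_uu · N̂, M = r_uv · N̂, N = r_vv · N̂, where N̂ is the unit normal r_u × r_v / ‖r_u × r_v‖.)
L = 0;  M = 0;  N = 49*sqrt(2)/10

Compute the unit normal N̂(u, v) = (-7*sqrt(2)*u*cos(v)/(10*Abs(u)), -7*sqrt(2)*u*sin(v)/(10*Abs(u)), sqrt(2)*u/(10*Abs(u))), and the second partials r_uu, r_uv, r_vv. Take dot products:
  L(u, v) = r_uu · N̂ = 0,
  M(u, v) = r_uv · N̂ = 0,
  N(u, v) = r_vv · N̂ = 7*sqrt(2)*u^2/(10*Abs(u)).
Evaluating at (u, v) = (7, -pi/3):
  L = 0, M = 0, N = 49*sqrt(2)/10.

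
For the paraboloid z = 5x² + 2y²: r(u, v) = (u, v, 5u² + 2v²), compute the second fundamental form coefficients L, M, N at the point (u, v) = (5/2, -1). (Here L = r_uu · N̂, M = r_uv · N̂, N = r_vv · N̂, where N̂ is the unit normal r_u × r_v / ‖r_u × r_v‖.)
L = 5*sqrt(642)/321;  M = 0;  N = 2*sqrt(642)/321

Compute the unit normal N̂(u, v) = (-10*u/sqrt(100*u^2 + 16*v^2 + 1), -4*v/sqrt(100*u^2 + 16*v^2 + 1), 1/sqrt(100*u^2 + 16*v^2 + 1)), and the second partials r_uu, r_uv, r_vv. Take dot products:
  L(u, v) = r_uu · N̂ = 10/sqrt(100*u^2 + 16*v^2 + 1),
  M(u, v) = r_uv · N̂ = 0,
  N(u, v) = r_vv · N̂ = 4/sqrt(100*u^2 + 16*v^2 + 1).
Evaluating at (u, v) = (5/2, -1):
  L = 5*sqrt(642)/321, M = 0, N = 2*sqrt(642)/321.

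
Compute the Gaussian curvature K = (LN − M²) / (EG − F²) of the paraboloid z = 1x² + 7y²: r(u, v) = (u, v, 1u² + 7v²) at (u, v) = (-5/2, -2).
K = 7/164025

Coefficients of the first fundamental form: E = 4*u^2 + 1, F = 28*u*v, G = 196*v^2 + 1.
Coefficients of the second fundamental form: L = 2/sqrt(4*u^2 + 196*v^2 + 1), M = 0, N = 14/sqrt(4*u^2 + 196*v^2 + 1).
Assemble K = (LN − M²)/(EG − F²) = 28/(16*u^4 + 1568*u^2*v^2 + 8*u^2 + 38416*v^4 + 392*v^2 + 1). At (u, v) = (-5/2, -2): K = 7/164025.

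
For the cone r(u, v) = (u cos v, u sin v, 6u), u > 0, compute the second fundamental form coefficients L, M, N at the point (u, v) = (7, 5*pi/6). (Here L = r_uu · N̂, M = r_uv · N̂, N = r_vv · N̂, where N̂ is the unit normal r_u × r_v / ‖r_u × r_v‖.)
L = 0;  M = 0;  N = 42*sqrt(37)/37

Compute the unit normal N̂(u, v) = (-6*sqrt(37)*u*cos(v)/(37*Abs(u)), -6*sqrt(37)*u*sin(v)/(37*Abs(u)), sqrt(37)*u/(37*Abs(u))), and the second partials r_uu, r_uv, r_vv. Take dot products:
  L(u, v) = r_uu · N̂ = 0,
  M(u, v) = r_uv · N̂ = 0,
  N(u, v) = r_vv · N̂ = 6*sqrt(37)*u^2/(37*Abs(u)).
Evaluating at (u, v) = (7, 5*pi/6):
  L = 0, M = 0, N = 42*sqrt(37)/37.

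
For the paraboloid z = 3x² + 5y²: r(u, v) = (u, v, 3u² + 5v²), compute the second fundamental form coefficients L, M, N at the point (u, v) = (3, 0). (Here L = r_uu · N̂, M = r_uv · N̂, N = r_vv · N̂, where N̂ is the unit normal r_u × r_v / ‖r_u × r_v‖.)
L = 6*sqrt(13)/65;  M = 0;  N = 2*sqrt(13)/13

Compute the unit normal N̂(u, v) = (-6*u/sqrt(36*u^2 + 100*v^2 + 1), -10*v/sqrt(36*u^2 + 100*v^2 + 1), 1/sqrt(36*u^2 + 100*v^2 + 1)), and the second partials r_uu, r_uv, r_vv. Take dot products:
  L(u, v) = r_uu · N̂ = 6/sqrt(36*u^2 + 100*v^2 + 1),
  M(u, v) = r_uv · N̂ = 0,
  N(u, v) = r_vv · N̂ = 10/sqrt(36*u^2 + 100*v^2 + 1).
Evaluating at (u, v) = (3, 0):
  L = 6*sqrt(13)/65, M = 0, N = 2*sqrt(13)/13.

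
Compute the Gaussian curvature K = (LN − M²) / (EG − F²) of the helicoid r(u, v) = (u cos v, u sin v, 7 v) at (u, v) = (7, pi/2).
K = -1/196

Coefficients of the first fundamental form: E = 1, F = 0, G = u^2 + 49.
Coefficients of the second fundamental form: L = 0, M = -7/sqrt(u^2 + 49), N = 0.
Assemble K = (LN − M²)/(EG − F²) = -49/(u^2 + 49)^2. At (u, v) = (7, pi/2): K = -1/196.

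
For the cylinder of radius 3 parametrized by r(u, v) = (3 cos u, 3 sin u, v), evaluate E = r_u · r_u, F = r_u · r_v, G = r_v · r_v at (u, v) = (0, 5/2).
E = 9;  F = 0;  G = 1

Partials: r_u = (-3*sin(u), 3*cos(u), 0), r_v = (0, 0, 1). As functions of (u, v):
  E = r_u · r_u = 9,
  F = r_u · r_v = 0,
  G = r_v · r_v = 1.
Evaluating at (u, v) = (0, 5/2): E = 9, F = 0, G = 1.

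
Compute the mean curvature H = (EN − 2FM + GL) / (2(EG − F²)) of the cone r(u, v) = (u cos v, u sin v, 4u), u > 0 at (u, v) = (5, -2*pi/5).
H = 2*sqrt(17)/85

With E = 17, F = 0, G = u^2, L = 0, M = 0, N = 4*sqrt(17)*u^2/(17*Abs(u)), assemble
  H = (EN − 2FM + GL) / (2(EG − F²)) = 2*sqrt(17)/(17*Abs(u)).
At (u, v) = (5, -2*pi/5): H = 2*sqrt(17)/85.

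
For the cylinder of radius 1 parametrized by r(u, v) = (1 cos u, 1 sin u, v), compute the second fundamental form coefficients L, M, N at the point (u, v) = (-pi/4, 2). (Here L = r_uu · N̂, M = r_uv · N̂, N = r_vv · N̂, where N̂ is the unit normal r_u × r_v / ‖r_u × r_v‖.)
L = -1;  M = 0;  N = 0

Compute the unit normal N̂(u, v) = (cos(u), sin(u), 0), and the second partials r_uu, r_uv, r_vv. Take dot products:
  L(u, v) = r_uu · N̂ = -1,
  M(u, v) = r_uv · N̂ = 0,
  N(u, v) = r_vv · N̂ = 0.
Evaluating at (u, v) = (-pi/4, 2):
  L = -1, M = 0, N = 0.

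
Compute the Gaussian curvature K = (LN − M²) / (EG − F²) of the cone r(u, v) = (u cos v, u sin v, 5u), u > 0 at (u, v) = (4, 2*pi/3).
K = 0

Coefficients of the first fundamental form: E = 26, F = 0, G = u^2.
Coefficients of the second fundamental form: L = 0, M = 0, N = 5*sqrt(26)*u^2/(26*Abs(u)).
Assemble K = (LN − M²)/(EG − F²) = 0. At (u, v) = (4, 2*pi/3): K = 0.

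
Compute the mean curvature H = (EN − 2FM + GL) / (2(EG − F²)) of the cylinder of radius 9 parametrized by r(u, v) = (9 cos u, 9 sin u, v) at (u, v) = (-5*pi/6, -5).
H = -1/18

With E = 81, F = 0, G = 1, L = -9, M = 0, N = 0, assemble
  H = (EN − 2FM + GL) / (2(EG − F²)) = -1/18.
At (u, v) = (-5*pi/6, -5): H = -1/18.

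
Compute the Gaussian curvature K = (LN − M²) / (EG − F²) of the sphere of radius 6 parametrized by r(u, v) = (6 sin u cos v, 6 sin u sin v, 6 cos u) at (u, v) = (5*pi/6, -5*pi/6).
K = 1/36

Coefficients of the first fundamental form: E = 36, F = 0, G = 36*sin(u)^2.
Coefficients of the second fundamental form: L = -6*sin(u)/Abs(sin(u)), M = 0, N = -6*sin(u)^3/Abs(sin(u)).
Assemble K = (LN − M²)/(EG − F²) = 1/36. At (u, v) = (5*pi/6, -5*pi/6): K = 1/36.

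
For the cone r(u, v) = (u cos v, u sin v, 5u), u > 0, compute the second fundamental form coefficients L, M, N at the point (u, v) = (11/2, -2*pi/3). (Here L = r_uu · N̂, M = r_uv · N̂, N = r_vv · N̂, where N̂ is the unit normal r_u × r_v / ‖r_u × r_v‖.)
L = 0;  M = 0;  N = 55*sqrt(26)/52

Compute the unit normal N̂(u, v) = (-5*sqrt(26)*u*cos(v)/(26*Abs(u)), -5*sqrt(26)*u*sin(v)/(26*Abs(u)), sqrt(26)*u/(26*Abs(u))), and the second partials r_uu, r_uv, r_vv. Take dot products:
  L(u, v) = r_uu · N̂ = 0,
  M(u, v) = r_uv · N̂ = 0,
  N(u, v) = r_vv · N̂ = 5*sqrt(26)*u^2/(26*Abs(u)).
Evaluating at (u, v) = (11/2, -2*pi/3):
  L = 0, M = 0, N = 55*sqrt(26)/52.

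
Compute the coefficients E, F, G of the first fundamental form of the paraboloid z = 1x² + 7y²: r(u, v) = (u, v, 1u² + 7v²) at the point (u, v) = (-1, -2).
E = 5;  F = 56;  G = 785

Partials: r_u = (1, 0, 2*u), r_v = (0, 1, 14*v). As functions of (u, v):
  E = r_u · r_u = 4*u^2 + 1,
  F = r_u · r_v = 28*u*v,
  G = r_v · r_v = 196*v^2 + 1.
Evaluating at (u, v) = (-1, -2): E = 5, F = 56, G = 785.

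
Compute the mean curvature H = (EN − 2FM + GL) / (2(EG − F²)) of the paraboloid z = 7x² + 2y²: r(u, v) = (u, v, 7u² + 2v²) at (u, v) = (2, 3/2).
H = 1829*sqrt(821)/674041

With E = 196*u^2 + 1, F = 56*u*v, G = 16*v^2 + 1, L = 14/sqrt(196*u^2 + 16*v^2 + 1), M = 0, N = 4/sqrt(196*u^2 + 16*v^2 + 1), assemble
  H = (EN − 2FM + GL) / (2(EG − F²)) = (392*u^2 + 112*v^2 + 9)/(196*u^2 + 16*v^2 + 1)^(3/2).
At (u, v) = (2, 3/2): H = 1829*sqrt(821)/674041.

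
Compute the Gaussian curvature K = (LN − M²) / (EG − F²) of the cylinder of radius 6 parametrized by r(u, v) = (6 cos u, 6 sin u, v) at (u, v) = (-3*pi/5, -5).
K = 0

Coefficients of the first fundamental form: E = 36, F = 0, G = 1.
Coefficients of the second fundamental form: L = -6, M = 0, N = 0.
Assemble K = (LN − M²)/(EG − F²) = 0. At (u, v) = (-3*pi/5, -5): K = 0.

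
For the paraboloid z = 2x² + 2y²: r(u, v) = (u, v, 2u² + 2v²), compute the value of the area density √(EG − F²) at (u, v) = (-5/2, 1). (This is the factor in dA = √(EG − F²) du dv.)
√(EG − F²)|_{(-5/2, 1)} = 3*sqrt(13)

E = 16*u^2 + 1, F = 16*u*v, G = 16*v^2 + 1, so EG − F² = 16*u^2 + 16*v^2 + 1. Taking the positive square root: √(EG − F²) = sqrt(16*u^2 + 16*v^2 + 1). At (u, v) = (-5/2, 1): 3*sqrt(13).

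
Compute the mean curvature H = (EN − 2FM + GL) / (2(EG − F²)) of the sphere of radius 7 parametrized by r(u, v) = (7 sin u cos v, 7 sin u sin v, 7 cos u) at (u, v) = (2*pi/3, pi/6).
H = -1/7

With E = 49, F = 0, G = 49*sin(u)^2, L = -7*sin(u)/Abs(sin(u)), M = 0, N = -7*sin(u)^3/Abs(sin(u)), assemble
  H = (EN − 2FM + GL) / (2(EG − F²)) = -sin(u)/(7*Abs(sin(u))).
At (u, v) = (2*pi/3, pi/6): H = -1/7.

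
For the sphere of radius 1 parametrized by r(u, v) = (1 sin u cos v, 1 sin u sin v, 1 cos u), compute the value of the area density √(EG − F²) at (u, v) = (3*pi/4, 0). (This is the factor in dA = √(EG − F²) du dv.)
√(EG − F²)|_{(3*pi/4, 0)} = sqrt(2)/2

E = 1, F = 0, G = sin(u)^2, so EG − F² = sin(u)^2. Taking the positive square root: √(EG − F²) = Abs(sin(u)). At (u, v) = (3*pi/4, 0): sqrt(2)/2.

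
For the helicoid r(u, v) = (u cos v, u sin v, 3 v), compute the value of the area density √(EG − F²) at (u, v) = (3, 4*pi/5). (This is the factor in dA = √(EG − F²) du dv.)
√(EG − F²)|_{(3, 4*pi/5)} = 3*sqrt(2)

E = 1, F = 0, G = u^2 + 9, so EG − F² = u^2 + 9. Taking the positive square root: √(EG − F²) = sqrt(u^2 + 9). At (u, v) = (3, 4*pi/5): 3*sqrt(2).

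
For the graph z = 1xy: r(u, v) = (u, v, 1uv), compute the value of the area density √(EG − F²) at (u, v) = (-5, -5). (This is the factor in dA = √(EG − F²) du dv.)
√(EG − F²)|_{(-5, -5)} = sqrt(51)

E = v^2 + 1, F = u*v, G = u^2 + 1, so EG − F² = u^2 + v^2 + 1. Taking the positive square root: √(EG − F²) = sqrt(u^2 + v^2 + 1). At (u, v) = (-5, -5): sqrt(51).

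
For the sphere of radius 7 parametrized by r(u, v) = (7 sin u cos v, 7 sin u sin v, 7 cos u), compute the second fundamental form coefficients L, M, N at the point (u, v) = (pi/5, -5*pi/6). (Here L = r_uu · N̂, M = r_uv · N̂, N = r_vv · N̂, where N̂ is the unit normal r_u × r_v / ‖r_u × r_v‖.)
L = -7;  M = 0;  N = -35/8 + 7*sqrt(5)/8

Compute the unit normal N̂(u, v) = (sin(u)^2*cos(v)/Abs(sin(u)), sin(u)^2*sin(v)/Abs(sin(u)), sin(2*u)/(2*Abs(sin(u)))), and the second partials r_uu, r_uv, r_vv. Take dot products:
  L(u, v) = r_uu · N̂ = -7*sin(u)/Abs(sin(u)),
  M(u, v) = r_uv · N̂ = 0,
  N(u, v) = r_vv · N̂ = -7*sin(u)^3/Abs(sin(u)).
Evaluating at (u, v) = (pi/5, -5*pi/6):
  L = -7, M = 0, N = -35/8 + 7*sqrt(5)/8.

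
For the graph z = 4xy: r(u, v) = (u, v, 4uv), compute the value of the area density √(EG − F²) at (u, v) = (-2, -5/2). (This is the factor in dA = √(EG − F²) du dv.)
√(EG − F²)|_{(-2, -5/2)} = sqrt(165)

E = 16*v^2 + 1, F = 16*u*v, G = 16*u^2 + 1, so EG − F² = 16*u^2 + 16*v^2 + 1. Taking the positive square root: √(EG − F²) = sqrt(16*u^2 + 16*v^2 + 1). At (u, v) = (-2, -5/2): sqrt(165).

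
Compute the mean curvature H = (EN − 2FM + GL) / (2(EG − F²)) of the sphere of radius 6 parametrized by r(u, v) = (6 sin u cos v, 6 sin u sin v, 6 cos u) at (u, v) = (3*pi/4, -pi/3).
H = -1/6

With E = 36, F = 0, G = 36*sin(u)^2, L = -6*sin(u)/Abs(sin(u)), M = 0, N = -6*sin(u)^3/Abs(sin(u)), assemble
  H = (EN − 2FM + GL) / (2(EG − F²)) = -sin(u)/(6*Abs(sin(u))).
At (u, v) = (3*pi/4, -pi/3): H = -1/6.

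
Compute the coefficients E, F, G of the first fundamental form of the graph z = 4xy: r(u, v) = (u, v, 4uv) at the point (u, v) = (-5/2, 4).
E = 257;  F = -160;  G = 101

Partials: r_u = (1, 0, 4*v), r_v = (0, 1, 4*u). As functions of (u, v):
  E = r_u · r_u = 16*v^2 + 1,
  F = r_u · r_v = 16*u*v,
  G = r_v · r_v = 16*u^2 + 1.
Evaluating at (u, v) = (-5/2, 4): E = 257, F = -160, G = 101.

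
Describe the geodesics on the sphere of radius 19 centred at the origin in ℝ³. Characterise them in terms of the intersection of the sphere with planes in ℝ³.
Geodesics on the sphere of radius 19 are great circles — circles of radius 19 obtained as the intersection of the sphere with planes through the origin (the centre of the sphere).

A curve α(t) of nonzero constant speed on the sphere of radius 19 is a geodesic iff its acceleration α̈ is everywhere normal to the surface, i.e. parallel to the radial vector α(t). Then d/dt(α × α̇) = α̇ × α̇ + α × α̈ = 0, so α × α̇ is a constant vector n ≠ 0 and α(t) · n = 0 for all t: α lies in the plane through the origin with normal n. The intersection of that plane with the sphere is a circle of radius 19 (a great circle). Conversely, a great circle traversed at constant speed has centripetal acceleration pointing at the origin, hence normal to the sphere, so every great circle is a geodesic.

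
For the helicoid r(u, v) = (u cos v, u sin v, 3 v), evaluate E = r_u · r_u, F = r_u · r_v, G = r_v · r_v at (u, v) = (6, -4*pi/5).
E = 1;  F = 0;  G = 45

Partials: r_u = (cos(v), sin(v), 0), r_v = (-u*sin(v), u*cos(v), 3). As functions of (u, v):
  E = r_u · r_u = 1,
  F = r_u · r_v = 0,
  G = r_v · r_v = u^2 + 9.
Evaluating at (u, v) = (6, -4*pi/5): E = 1, F = 0, G = 45.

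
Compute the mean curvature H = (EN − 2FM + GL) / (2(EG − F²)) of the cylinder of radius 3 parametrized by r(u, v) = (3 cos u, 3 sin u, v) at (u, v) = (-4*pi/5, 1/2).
H = -1/6

With E = 9, F = 0, G = 1, L = -3, M = 0, N = 0, assemble
  H = (EN − 2FM + GL) / (2(EG − F²)) = -1/6.
At (u, v) = (-4*pi/5, 1/2): H = -1/6.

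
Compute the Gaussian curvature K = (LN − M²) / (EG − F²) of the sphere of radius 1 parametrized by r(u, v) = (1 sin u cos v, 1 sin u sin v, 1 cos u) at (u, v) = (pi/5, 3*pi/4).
K = 1

Coefficients of the first fundamental form: E = 1, F = 0, G = sin(u)^2.
Coefficients of the second fundamental form: L = -sin(u)/Abs(sin(u)), M = 0, N = -sin(u)^3/Abs(sin(u)).
Assemble K = (LN − M²)/(EG − F²) = 1. At (u, v) = (pi/5, 3*pi/4): K = 1.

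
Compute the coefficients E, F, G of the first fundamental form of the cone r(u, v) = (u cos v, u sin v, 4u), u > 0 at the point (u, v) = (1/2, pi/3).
E = 17;  F = 0;  G = 1/4

Partials: r_u = (cos(v), sin(v), 4), r_v = (-u*sin(v), u*cos(v), 0). As functions of (u, v):
  E = r_u · r_u = 17,
  F = r_u · r_v = 0,
  G = r_v · r_v = u^2.
Evaluating at (u, v) = (1/2, pi/3): E = 17, F = 0, G = 1/4.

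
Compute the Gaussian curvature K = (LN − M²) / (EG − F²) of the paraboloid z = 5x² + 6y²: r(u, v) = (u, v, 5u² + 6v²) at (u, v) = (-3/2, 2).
K = 30/160801

Coefficients of the first fundamental form: E = 100*u^2 + 1, F = 120*u*v, G = 144*v^2 + 1.
Coefficients of the second fundamental form: L = 10/sqrt(100*u^2 + 144*v^2 + 1), M = 0, N = 12/sqrt(100*u^2 + 144*v^2 + 1).
Assemble K = (LN − M²)/(EG − F²) = 120/(10000*u^4 + 28800*u^2*v^2 + 200*u^2 + 20736*v^4 + 288*v^2 + 1). At (u, v) = (-3/2, 2): K = 30/160801.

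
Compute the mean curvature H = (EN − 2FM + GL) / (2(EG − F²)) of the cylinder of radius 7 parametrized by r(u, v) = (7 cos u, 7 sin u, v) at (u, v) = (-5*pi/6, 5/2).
H = -1/14

With E = 49, F = 0, G = 1, L = -7, M = 0, N = 0, assemble
  H = (EN − 2FM + GL) / (2(EG − F²)) = -1/14.
At (u, v) = (-5*pi/6, 5/2): H = -1/14.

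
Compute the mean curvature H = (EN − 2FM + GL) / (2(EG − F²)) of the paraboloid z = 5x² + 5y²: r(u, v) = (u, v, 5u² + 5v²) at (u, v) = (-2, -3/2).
H = 3135*sqrt(626)/391876

With E = 100*u^2 + 1, F = 100*u*v, G = 100*v^2 + 1, L = 10/sqrt(100*u^2 + 100*v^2 + 1), M = 0, N = 10/sqrt(100*u^2 + 100*v^2 + 1), assemble
  H = (EN − 2FM + GL) / (2(EG − F²)) = 10*(50*u^2 + 50*v^2 + 1)/(100*u^2 + 100*v^2 + 1)^(3/2).
At (u, v) = (-2, -3/2): H = 3135*sqrt(626)/391876.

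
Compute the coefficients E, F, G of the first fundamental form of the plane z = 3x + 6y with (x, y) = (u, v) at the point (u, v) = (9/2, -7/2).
E = 10;  F = 18;  G = 37

Partials: r_u = (1, 0, 3), r_v = (0, 1, 6). As functions of (u, v):
  E = r_u · r_u = 10,
  F = r_u · r_v = 18,
  G = r_v · r_v = 37.
Evaluating at (u, v) = (9/2, -7/2): E = 10, F = 18, G = 37.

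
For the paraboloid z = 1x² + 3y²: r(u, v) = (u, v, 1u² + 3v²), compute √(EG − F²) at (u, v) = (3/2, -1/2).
√(EG − F²)|_{(3/2, -1/2)} = sqrt(19)

E = 4*u^2 + 1, F = 12*u*v, G = 36*v^2 + 1; EG − F² = 4*u^2 + 36*v^2 + 1; √(EG − F²) = sqrt(4*u^2 + 36*v^2 + 1). At the given point: sqrt(19).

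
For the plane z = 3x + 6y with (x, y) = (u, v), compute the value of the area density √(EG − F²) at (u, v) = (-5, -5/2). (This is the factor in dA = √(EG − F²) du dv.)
√(EG − F²)|_{(-5, -5/2)} = sqrt(46)

E = 10, F = 18, G = 37, so EG − F² = 46. Taking the positive square root: √(EG − F²) = sqrt(46). At (u, v) = (-5, -5/2): sqrt(46).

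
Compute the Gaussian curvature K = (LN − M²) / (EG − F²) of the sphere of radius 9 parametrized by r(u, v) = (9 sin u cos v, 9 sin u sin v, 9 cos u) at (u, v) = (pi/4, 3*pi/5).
K = 1/81

Coefficients of the first fundamental form: E = 81, F = 0, G = 81*sin(u)^2.
Coefficients of the second fundamental form: L = -9*sin(u)/Abs(sin(u)), M = 0, N = -9*sin(u)^3/Abs(sin(u)).
Assemble K = (LN − M²)/(EG − F²) = 1/81. At (u, v) = (pi/4, 3*pi/5): K = 1/81.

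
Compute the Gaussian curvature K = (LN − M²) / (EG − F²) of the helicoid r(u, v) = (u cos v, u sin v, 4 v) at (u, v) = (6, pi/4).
K = -1/169

Coefficients of the first fundamental form: E = 1, F = 0, G = u^2 + 16.
Coefficients of the second fundamental form: L = 0, M = -4/sqrt(u^2 + 16), N = 0.
Assemble K = (LN − M²)/(EG − F²) = -16/(u^2 + 16)^2. At (u, v) = (6, pi/4): K = -1/169.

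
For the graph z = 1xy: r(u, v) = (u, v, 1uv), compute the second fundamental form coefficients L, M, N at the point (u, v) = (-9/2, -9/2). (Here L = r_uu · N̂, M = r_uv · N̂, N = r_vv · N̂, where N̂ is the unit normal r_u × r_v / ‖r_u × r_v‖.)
L = 0;  M = sqrt(166)/83;  N = 0

Compute the unit normal N̂(u, v) = (-v/sqrt(u^2 + v^2 + 1), -u/sqrt(u^2 + v^2 + 1), 1/sqrt(u^2 + v^2 + 1)), and the second partials r_uu, r_uv, r_vv. Take dot products:
  L(u, v) = r_uu · N̂ = 0,
  M(u, v) = r_uv · N̂ = 1/sqrt(u^2 + v^2 + 1),
  N(u, v) = r_vv · N̂ = 0.
Evaluating at (u, v) = (-9/2, -9/2):
  L = 0, M = sqrt(166)/83, N = 0.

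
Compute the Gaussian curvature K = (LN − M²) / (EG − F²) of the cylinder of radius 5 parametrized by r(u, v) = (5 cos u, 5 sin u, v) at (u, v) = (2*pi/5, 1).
K = 0

Coefficients of the first fundamental form: E = 25, F = 0, G = 1.
Coefficients of the second fundamental form: L = -5, M = 0, N = 0.
Assemble K = (LN − M²)/(EG − F²) = 0. At (u, v) = (2*pi/5, 1): K = 0.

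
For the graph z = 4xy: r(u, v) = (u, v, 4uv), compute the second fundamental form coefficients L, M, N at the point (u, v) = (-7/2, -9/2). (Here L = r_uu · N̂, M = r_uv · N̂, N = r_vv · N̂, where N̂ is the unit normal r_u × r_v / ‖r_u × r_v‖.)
L = 0;  M = 4*sqrt(521)/521;  N = 0

Compute the unit normal N̂(u, v) = (-4*v/sqrt(16*u^2 + 16*v^2 + 1), -4*u/sqrt(16*u^2 + 16*v^2 + 1), 1/sqrt(16*u^2 + 16*v^2 + 1)), and the second partials r_uu, r_uv, r_vv. Take dot products:
  L(u, v) = r_uu · N̂ = 0,
  M(u, v) = r_uv · N̂ = 4/sqrt(16*u^2 + 16*v^2 + 1),
  N(u, v) = r_vv · N̂ = 0.
Evaluating at (u, v) = (-7/2, -9/2):
  L = 0, M = 4*sqrt(521)/521, N = 0.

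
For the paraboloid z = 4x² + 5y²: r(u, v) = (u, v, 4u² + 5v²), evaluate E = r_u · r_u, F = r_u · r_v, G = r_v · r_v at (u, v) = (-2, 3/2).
E = 257;  F = -240;  G = 226

Partials: r_u = (1, 0, 8*u), r_v = (0, 1, 10*v). As functions of (u, v):
  E = r_u · r_u = 64*u^2 + 1,
  F = r_u · r_v = 80*u*v,
  G = r_v · r_v = 100*v^2 + 1.
Evaluating at (u, v) = (-2, 3/2): E = 257, F = -240, G = 226.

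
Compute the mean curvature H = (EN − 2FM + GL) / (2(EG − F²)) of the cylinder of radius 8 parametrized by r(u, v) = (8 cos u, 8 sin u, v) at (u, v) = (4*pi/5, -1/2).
H = -1/16

With E = 64, F = 0, G = 1, L = -8, M = 0, N = 0, assemble
  H = (EN − 2FM + GL) / (2(EG − F²)) = -1/16.
At (u, v) = (4*pi/5, -1/2): H = -1/16.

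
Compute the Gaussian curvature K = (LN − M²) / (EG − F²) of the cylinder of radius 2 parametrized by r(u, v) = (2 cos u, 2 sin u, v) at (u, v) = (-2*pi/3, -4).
K = 0

Coefficients of the first fundamental form: E = 4, F = 0, G = 1.
Coefficients of the second fundamental form: L = -2, M = 0, N = 0.
Assemble K = (LN − M²)/(EG − F²) = 0. At (u, v) = (-2*pi/3, -4): K = 0.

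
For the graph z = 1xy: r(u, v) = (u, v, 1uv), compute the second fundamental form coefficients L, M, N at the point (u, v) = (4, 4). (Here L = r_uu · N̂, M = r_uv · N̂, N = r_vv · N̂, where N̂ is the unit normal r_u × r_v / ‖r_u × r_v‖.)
L = 0;  M = sqrt(33)/33;  N = 0

Compute the unit normal N̂(u, v) = (-v/sqrt(u^2 + v^2 + 1), -u/sqrt(u^2 + v^2 + 1), 1/sqrt(u^2 + v^2 + 1)), and the second partials r_uu, r_uv, r_vv. Take dot products:
  L(u, v) = r_uu · N̂ = 0,
  M(u, v) = r_uv · N̂ = 1/sqrt(u^2 + v^2 + 1),
  N(u, v) = r_vv · N̂ = 0.
Evaluating at (u, v) = (4, 4):
  L = 0, M = sqrt(33)/33, N = 0.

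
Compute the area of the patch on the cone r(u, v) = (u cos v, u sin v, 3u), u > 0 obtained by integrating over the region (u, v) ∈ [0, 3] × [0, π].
Area = 9*sqrt(10)*pi/2

Area = ∫∫ √(EG − F²) du dv with √(EG − F²) = sqrt(10)*Abs(u). Integrating over [0, 3] × [0, π] gives 9*sqrt(10)*pi/2.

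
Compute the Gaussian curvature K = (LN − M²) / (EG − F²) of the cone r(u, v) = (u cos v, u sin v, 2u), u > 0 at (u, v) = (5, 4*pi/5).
K = 0

Coefficients of the first fundamental form: E = 5, F = 0, G = u^2.
Coefficients of the second fundamental form: L = 0, M = 0, N = 2*sqrt(5)*u^2/(5*Abs(u)).
Assemble K = (LN − M²)/(EG − F²) = 0. At (u, v) = (5, 4*pi/5): K = 0.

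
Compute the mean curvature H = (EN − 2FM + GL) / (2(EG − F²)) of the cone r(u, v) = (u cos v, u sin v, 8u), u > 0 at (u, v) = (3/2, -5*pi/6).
H = 8*sqrt(65)/195

With E = 65, F = 0, G = u^2, L = 0, M = 0, N = 8*sqrt(65)*u^2/(65*Abs(u)), assemble
  H = (EN − 2FM + GL) / (2(EG − F²)) = 4*sqrt(65)/(65*Abs(u)).
At (u, v) = (3/2, -5*pi/6): H = 8*sqrt(65)/195.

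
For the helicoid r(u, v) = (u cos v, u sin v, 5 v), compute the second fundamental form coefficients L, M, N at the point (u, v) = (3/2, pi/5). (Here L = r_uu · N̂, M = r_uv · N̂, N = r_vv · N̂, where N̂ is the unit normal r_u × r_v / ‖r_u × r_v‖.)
L = 0;  M = -10*sqrt(109)/109;  N = 0

Compute the unit normal N̂(u, v) = (5*sin(v)/sqrt(u^2 + 25), -5*cos(v)/sqrt(u^2 + 25), u/sqrt(u^2 + 25)), and the second partials r_uu, r_uv, r_vv. Take dot products:
  L(u, v) = r_uu · N̂ = 0,
  M(u, v) = r_uv · N̂ = -5/sqrt(u^2 + 25),
  N(u, v) = r_vv · N̂ = 0.
Evaluating at (u, v) = (3/2, pi/5):
  L = 0, M = -10*sqrt(109)/109, N = 0.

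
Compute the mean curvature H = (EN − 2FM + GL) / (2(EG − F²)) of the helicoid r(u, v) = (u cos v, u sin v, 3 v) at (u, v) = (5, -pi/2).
H = 0

With E = 1, F = 0, G = u^2 + 9, L = 0, M = -3/sqrt(u^2 + 9), N = 0, assemble
  H = (EN − 2FM + GL) / (2(EG − F²)) = 0.
At (u, v) = (5, -pi/2): H = 0.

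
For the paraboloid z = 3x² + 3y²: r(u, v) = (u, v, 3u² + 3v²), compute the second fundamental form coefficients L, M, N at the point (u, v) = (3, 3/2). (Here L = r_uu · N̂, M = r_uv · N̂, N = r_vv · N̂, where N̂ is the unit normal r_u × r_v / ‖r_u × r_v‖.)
L = 3*sqrt(406)/203;  M = 0;  N = 3*sqrt(406)/203

Compute the unit normal N̂(u, v) = (-6*u/sqrt(36*u^2 + 36*v^2 + 1), -6*v/sqrt(36*u^2 + 36*v^2 + 1), 1/sqrt(36*u^2 + 36*v^2 + 1)), and the second partials r_uu, r_uv, r_vv. Take dot products:
  L(u, v) = r_uu · N̂ = 6/sqrt(36*u^2 + 36*v^2 + 1),
  M(u, v) = r_uv · N̂ = 0,
  N(u, v) = r_vv · N̂ = 6/sqrt(36*u^2 + 36*v^2 + 1).
Evaluating at (u, v) = (3, 3/2):
  L = 3*sqrt(406)/203, M = 0, N = 3*sqrt(406)/203.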